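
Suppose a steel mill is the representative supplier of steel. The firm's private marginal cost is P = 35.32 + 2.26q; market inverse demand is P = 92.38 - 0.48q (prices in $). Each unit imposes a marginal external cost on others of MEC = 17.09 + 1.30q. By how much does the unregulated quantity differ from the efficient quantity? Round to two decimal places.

Market equilibrium (private): 35.32 + 2.26q = 92.38 - 0.48q → q_m = 20.8248.
Social marginal cost = private MC + MEC = 52.41 + 3.56q.
Set SMC = demand: 52.41 + 3.56q = 92.38 - 0.48q → q* = 9.8936.
Gap = |20.8248 − 9.8936| = 10.9312.

10.93 units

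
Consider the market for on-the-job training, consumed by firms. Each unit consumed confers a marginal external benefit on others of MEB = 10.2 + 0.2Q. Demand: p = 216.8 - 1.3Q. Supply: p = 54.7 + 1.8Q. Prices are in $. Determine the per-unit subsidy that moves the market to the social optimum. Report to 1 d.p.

subsidy = $22.1 per unit

Social marginal benefit = demand + MEB = 227.0 - 1.1Q.
Set SMB = MC: 227.0 - 1.1Q = 54.7 + 1.8Q → Q* = 59.4138.
The Pigouvian subsidy equals MEB at Q*: 10.2 + 0.2×59.4138 = 22.0828.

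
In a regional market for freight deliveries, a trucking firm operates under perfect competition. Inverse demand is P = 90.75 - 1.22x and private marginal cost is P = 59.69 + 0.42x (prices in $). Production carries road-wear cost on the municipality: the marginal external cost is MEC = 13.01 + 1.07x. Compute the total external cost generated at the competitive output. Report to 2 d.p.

Market equilibrium (private): 59.69 + 0.42x = 90.75 - 1.22x → x_m = 18.9390.
Total external cost = ∫₀^{x_m} (13.01 + 1.07x) dx = 13.01×18.9390 + ½×1.07×18.9390² = 438.2933.

$438.29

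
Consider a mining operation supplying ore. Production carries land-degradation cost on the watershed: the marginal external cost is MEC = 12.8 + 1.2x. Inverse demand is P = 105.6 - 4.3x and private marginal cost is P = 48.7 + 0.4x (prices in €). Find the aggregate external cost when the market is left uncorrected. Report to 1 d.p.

Market equilibrium (private): 48.7 + 0.4x = 105.6 - 4.3x → x_m = 12.1064.
Total external cost = ∫₀^{x_m} (12.8 + 1.2x) dx = 12.8×12.1064 + ½×1.2×12.1064² = 242.9009.

€242.9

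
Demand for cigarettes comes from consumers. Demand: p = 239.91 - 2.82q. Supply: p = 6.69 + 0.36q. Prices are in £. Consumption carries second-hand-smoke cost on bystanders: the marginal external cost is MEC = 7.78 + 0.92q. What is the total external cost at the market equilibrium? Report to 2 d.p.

£3044.78

Market equilibrium (private): 6.69 + 0.36q = 239.91 - 2.82q → q_m = 73.3396.
Total external cost = ∫₀^{q_m} (7.78 + 0.92q) dq = 7.78×73.3396 + ½×0.92×73.3396² = 3044.7827.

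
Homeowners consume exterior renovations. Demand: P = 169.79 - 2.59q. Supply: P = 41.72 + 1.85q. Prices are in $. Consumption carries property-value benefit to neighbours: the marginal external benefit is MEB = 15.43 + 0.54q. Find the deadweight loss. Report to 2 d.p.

Market equilibrium (private): 41.72 + 1.85q = 169.79 - 2.59q → q_m = 28.8446.
Social marginal benefit = demand + MEB = 185.22 - 2.05q.
Set SMB = MC: 185.22 - 2.05q = 41.72 + 1.85q → q* = 36.7949.
Between q* and q_m the wedge SMB − MC runs linearly from 0 to MEB(q_m), so the loss is a triangle.
DWL = ½ × 7.9503 × 31.0061 = 123.2539.

DWL = $123.25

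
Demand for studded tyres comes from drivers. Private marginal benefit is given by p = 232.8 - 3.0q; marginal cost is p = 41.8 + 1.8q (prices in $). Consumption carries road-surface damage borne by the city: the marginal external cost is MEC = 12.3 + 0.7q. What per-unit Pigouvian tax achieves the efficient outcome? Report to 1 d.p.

Social marginal benefit = demand − MEC = 220.5 - 3.7q.
Set SMB = MC: 220.5 - 3.7q = 41.8 + 1.8q → q* = 32.4909.
The Pigouvian tax equals MEC at q*: 12.3 + 0.7×32.4909 = 35.0436.

tax = $35.0 per unit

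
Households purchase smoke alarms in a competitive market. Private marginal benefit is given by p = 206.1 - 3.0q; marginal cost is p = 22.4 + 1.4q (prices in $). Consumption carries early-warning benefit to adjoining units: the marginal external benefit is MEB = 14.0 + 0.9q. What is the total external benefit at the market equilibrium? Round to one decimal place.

Market equilibrium (private): 22.4 + 1.4q = 206.1 - 3.0q → q_m = 41.7500.
Total external benefit = ∫₀^{q_m} (14.0 + 0.9q) dq = 14.0×41.7500 + ½×0.9×41.7500² = 1368.8781.

$1368.9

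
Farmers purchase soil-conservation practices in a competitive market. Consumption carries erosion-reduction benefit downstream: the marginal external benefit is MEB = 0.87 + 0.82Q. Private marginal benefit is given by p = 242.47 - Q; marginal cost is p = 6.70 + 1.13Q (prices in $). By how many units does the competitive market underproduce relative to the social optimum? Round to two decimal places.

69.95 units

Market equilibrium (private): 6.70 + 1.13Q = 242.47 - Q → Q_m = 110.6901.
Social marginal benefit = demand + MEB = 243.34 - 0.18Q.
Set SMB = MC: 243.34 - 0.18Q = 6.70 + 1.13Q → Q* = 180.6412.
Gap = |110.6901 − 180.6412| = 69.9511.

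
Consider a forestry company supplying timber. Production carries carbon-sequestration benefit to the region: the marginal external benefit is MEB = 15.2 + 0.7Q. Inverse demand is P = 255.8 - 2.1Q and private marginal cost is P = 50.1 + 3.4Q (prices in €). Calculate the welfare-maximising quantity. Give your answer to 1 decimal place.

Q* = 46.0

Social marginal cost = private MC − MEB = 34.9 + 2.7Q.
Set SMC = demand: 34.9 + 2.7Q = 255.8 - 2.1Q → Q* = 46.0208.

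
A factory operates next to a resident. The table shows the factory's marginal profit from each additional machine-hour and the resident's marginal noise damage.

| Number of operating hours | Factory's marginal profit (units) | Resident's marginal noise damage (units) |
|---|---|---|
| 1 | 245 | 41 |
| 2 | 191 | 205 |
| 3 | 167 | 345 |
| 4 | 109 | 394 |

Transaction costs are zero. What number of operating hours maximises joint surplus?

1

Bargaining reaches the level where marginal profit last exceeds marginal noise damage.
That holds through level 1 (245 ≥ 41) but not at 2 (191 < 205).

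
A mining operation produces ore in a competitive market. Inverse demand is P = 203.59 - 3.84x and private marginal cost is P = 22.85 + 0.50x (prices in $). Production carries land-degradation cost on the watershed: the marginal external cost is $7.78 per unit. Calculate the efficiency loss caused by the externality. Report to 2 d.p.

DWL = $6.97

Market equilibrium (private): 22.85 + 0.50x = 203.59 - 3.84x → x_m = 41.6452.
Social marginal cost = private MC + MEC = 30.63 + 0.50x.
Set SMC = demand: 30.63 + 0.50x = 203.59 - 3.84x → x* = 39.8525.
Between x* and x_m the wedge SMC − demand runs linearly from 0 to MEC(x_m), so the loss is a triangle.
DWL = ½ × 1.7927 × 7.7800 = 6.9736.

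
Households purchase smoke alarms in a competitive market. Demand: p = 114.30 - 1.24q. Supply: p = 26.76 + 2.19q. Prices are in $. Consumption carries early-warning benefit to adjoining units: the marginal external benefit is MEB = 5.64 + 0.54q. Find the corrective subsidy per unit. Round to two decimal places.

subsidy = $23.05 per unit

Social marginal benefit = demand + MEB = 119.94 - 0.70q.
Set SMB = MC: 119.94 - 0.70q = 26.76 + 2.19q → q* = 32.2422.
The Pigouvian subsidy equals MEB at q*: 5.64 + 0.54×32.2422 = 23.0508.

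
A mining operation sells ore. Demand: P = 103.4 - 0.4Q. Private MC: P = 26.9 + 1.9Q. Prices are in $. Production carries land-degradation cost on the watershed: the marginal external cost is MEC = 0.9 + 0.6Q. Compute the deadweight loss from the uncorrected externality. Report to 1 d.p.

Market equilibrium (private): 26.9 + 1.9Q = 103.4 - 0.4Q → Q_m = 33.2609.
Social marginal cost = private MC + MEC = 27.8 + 2.5Q.
Set SMC = demand: 27.8 + 2.5Q = 103.4 - 0.4Q → Q* = 26.0690.
The loss is the area between SMC and demand from Q* to Q_m; with linear curves that's a triangle of height MEC(Q_m).
DWL = ½ × 7.1919 × 20.8565 = 74.9989.

DWL = $75.0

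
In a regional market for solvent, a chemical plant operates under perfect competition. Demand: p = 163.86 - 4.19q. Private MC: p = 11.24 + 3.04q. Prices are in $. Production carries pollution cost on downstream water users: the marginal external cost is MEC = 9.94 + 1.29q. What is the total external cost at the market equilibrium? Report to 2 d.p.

$497.24

Market equilibrium (private): 11.24 + 3.04q = 163.86 - 4.19q → q_m = 21.1093.
Total external cost = ∫₀^{q_m} (9.94 + 1.29q) dq = 9.94×21.1093 + ½×1.29×21.1093² = 497.2401.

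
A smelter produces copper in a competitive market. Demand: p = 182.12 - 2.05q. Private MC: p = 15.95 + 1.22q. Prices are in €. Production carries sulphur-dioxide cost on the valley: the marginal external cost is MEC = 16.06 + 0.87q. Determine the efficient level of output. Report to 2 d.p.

q* = 36.26

Social marginal cost = private MC + MEC = 32.01 + 2.09q.
Set SMC = demand: 32.01 + 2.09q = 182.12 - 2.05q → q* = 36.2585.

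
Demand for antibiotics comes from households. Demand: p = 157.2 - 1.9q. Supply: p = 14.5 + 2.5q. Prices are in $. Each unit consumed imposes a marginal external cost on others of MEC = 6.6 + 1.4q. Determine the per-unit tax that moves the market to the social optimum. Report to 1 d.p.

tax = $39.5 per unit

Social marginal benefit = demand − MEC = 150.6 - 3.3q.
Set SMB = MC: 150.6 - 3.3q = 14.5 + 2.5q → q* = 23.4655.
The Pigouvian tax equals MEC at q*: 6.6 + 1.4×23.4655 = 39.4517.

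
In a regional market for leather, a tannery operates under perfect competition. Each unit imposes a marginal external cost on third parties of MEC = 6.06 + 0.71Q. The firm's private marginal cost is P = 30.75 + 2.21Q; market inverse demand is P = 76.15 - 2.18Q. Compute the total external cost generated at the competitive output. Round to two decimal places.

Market equilibrium (private): 30.75 + 2.21Q = 76.15 - 2.18Q → Q_m = 10.3417.
Total external cost = ∫₀^{Q_m} (6.06 + 0.71Q) dQ = 6.06×10.3417 + ½×0.71×10.3417² = 100.6382.

100.64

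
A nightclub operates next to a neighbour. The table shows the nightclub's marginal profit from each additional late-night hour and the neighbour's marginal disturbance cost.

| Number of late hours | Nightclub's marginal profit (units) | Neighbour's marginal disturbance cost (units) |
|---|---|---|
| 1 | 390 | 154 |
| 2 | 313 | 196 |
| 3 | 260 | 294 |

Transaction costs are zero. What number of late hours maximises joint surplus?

Bargaining reaches the level where marginal profit last exceeds marginal disturbance cost.
That holds through level 2 (313 ≥ 196) but not at 3 (260 < 294).

2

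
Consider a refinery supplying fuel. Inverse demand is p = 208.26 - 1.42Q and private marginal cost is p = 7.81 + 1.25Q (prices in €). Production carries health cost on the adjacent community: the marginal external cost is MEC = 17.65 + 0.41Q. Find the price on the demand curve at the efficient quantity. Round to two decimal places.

Social marginal cost = private MC + MEC = 25.46 + 1.66Q.
Set SMC = demand: 25.46 + 1.66Q = 208.26 - 1.42Q → Q* = 59.3506.
Consumer price on the demand curve at Q*: 208.26 − 1.42×59.3506 = 123.9821.

P = €123.98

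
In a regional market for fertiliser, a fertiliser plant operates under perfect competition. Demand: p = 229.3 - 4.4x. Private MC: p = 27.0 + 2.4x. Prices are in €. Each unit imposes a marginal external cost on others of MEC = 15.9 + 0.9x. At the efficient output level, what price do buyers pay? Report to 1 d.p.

Social marginal cost = private MC + MEC = 42.9 + 3.3x.
Set SMC = demand: 42.9 + 3.3x = 229.3 - 4.4x → x* = 24.2078.
Consumer price on the demand curve at x*: 229.3 − 4.4×24.2078 = 122.7857.

P = €122.8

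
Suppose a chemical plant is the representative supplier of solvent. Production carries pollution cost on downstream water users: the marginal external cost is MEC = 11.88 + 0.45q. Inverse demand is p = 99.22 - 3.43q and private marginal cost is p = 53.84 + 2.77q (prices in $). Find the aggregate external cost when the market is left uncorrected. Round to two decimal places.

$99.01

Market equilibrium (private): 53.84 + 2.77q = 99.22 - 3.43q → q_m = 7.3194.
Total external cost = ∫₀^{q_m} (11.88 + 0.45q) dq = 11.88×7.3194 + ½×0.45×7.3194² = 99.0085.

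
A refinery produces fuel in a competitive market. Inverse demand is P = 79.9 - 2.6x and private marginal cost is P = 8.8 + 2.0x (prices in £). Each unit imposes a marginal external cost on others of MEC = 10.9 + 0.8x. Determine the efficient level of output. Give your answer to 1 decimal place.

x* = 11.1

Social marginal cost = private MC + MEC = 19.7 + 2.8x.
Set SMC = demand: 19.7 + 2.8x = 79.9 - 2.6x → x* = 11.1481.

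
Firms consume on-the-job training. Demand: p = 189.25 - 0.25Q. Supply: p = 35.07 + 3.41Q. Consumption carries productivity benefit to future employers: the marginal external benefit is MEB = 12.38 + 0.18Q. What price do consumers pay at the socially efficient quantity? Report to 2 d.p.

Social marginal benefit = demand + MEB = 201.63 - 0.07Q.
Set SMB = MC: 201.63 - 0.07Q = 35.07 + 3.41Q → Q* = 47.8621.
Consumer price on the demand curve at Q*: 189.25 − 0.25×47.8621 = 177.2845.

P = 177.28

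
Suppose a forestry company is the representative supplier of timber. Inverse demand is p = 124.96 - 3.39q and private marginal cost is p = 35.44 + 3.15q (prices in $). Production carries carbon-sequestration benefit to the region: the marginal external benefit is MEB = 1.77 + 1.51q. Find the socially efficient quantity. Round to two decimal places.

Social marginal cost = private MC − MEB = 33.67 + 1.64q.
Set SMC = demand: 33.67 + 1.64q = 124.96 - 3.39q → q* = 18.1491.

q* = 18.15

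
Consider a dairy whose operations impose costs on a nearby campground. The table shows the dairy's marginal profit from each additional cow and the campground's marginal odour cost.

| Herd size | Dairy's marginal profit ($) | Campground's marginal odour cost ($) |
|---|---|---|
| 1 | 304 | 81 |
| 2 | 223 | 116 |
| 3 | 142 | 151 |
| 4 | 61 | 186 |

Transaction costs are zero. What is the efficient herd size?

2

Bargaining reaches the level where marginal profit last exceeds marginal odour cost.
That holds through level 2 (223 ≥ 116) but not at 3 (142 < 151).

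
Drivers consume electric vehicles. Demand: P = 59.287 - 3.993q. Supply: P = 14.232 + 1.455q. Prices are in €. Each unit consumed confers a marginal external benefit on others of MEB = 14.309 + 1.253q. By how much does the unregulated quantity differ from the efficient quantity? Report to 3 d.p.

5.881 units

Market equilibrium (private): 14.232 + 1.455q = 59.287 - 3.993q → q_m = 8.2700.
Social marginal benefit = demand + MEB = 73.596 - 2.740q.
Set SMB = MC: 73.596 - 2.740q = 14.232 + 1.455q → q* = 14.1511.
Gap = |8.2700 − 14.1511| = 5.8811.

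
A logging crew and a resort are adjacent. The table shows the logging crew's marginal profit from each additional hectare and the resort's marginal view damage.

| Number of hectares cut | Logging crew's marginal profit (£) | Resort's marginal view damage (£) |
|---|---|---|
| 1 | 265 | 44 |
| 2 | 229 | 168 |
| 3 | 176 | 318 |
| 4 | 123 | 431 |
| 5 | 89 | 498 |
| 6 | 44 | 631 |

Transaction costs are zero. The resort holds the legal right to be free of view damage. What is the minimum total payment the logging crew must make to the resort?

£212

Efficient level: marginal profit ≥ marginal view damage through level 2, so k* = 2.
With the resort holding the right, the logging crew must at least compensate total damage at k*: 44 + 168 = 212.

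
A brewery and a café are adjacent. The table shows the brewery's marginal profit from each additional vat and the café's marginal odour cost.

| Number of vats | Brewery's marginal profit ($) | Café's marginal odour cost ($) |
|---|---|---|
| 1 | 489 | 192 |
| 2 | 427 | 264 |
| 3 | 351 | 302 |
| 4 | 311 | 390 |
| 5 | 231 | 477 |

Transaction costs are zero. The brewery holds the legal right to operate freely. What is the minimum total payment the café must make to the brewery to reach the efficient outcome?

$542

Left alone the brewery would choose level 5 (marginal profit stays positive).
Efficient level: k* = 3 (marginal profit ≥ marginal odour cost through 3).
The café must at least cover the brewery's forgone profit from cutting 5→3: 311 + 231 = 542.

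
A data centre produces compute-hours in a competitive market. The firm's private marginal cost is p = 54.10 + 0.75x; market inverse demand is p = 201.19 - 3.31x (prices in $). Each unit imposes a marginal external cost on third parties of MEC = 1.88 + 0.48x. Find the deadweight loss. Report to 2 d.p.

DWL = $40.90

Market equilibrium (private): 54.10 + 0.75x = 201.19 - 3.31x → x_m = 36.2291.
Social marginal cost = private MC + MEC = 55.98 + 1.23x.
Set SMC = demand: 55.98 + 1.23x = 201.19 - 3.31x → x* = 31.9846.
The loss is the area between SMC and demand from x* to x_m; with linear curves that's a triangle of height MEC(x_m).
DWL = ½ × 4.2445 × 19.2700 = 40.8958.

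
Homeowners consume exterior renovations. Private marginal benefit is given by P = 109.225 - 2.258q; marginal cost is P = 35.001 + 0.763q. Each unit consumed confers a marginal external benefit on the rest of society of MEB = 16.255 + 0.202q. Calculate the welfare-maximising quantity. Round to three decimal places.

Social marginal benefit = demand + MEB = 125.480 - 2.056q.
Set SMB = MC: 125.480 - 2.056q = 35.001 + 0.763q → q* = 32.0961.

q* = 32.096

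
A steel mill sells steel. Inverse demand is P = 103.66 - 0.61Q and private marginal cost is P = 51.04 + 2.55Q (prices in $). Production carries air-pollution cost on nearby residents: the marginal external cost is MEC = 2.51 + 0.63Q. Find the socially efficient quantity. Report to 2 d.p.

Social marginal cost = private MC + MEC = 53.55 + 3.18Q.
Set SMC = demand: 53.55 + 3.18Q = 103.66 - 0.61Q → Q* = 13.2216.

Q* = 13.22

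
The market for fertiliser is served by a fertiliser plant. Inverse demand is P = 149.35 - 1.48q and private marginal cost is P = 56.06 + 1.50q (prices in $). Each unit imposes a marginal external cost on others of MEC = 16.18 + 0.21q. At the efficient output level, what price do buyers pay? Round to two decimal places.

P = $113.57

Social marginal cost = private MC + MEC = 72.24 + 1.71q.
Set SMC = demand: 72.24 + 1.71q = 149.35 - 1.48q → q* = 24.1724.
Consumer price on the demand curve at q*: 149.35 − 1.48×24.1724 = 113.5748.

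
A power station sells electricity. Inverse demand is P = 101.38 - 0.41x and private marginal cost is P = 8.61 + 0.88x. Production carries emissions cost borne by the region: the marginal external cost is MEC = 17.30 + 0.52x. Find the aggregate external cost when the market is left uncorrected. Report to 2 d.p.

Market equilibrium (private): 8.61 + 0.88x = 101.38 - 0.41x → x_m = 71.9147.
Total external cost = ∫₀^{x_m} (17.30 + 0.52x) dx = 17.30×71.9147 + ½×0.52×71.9147² = 2588.7726.

2588.77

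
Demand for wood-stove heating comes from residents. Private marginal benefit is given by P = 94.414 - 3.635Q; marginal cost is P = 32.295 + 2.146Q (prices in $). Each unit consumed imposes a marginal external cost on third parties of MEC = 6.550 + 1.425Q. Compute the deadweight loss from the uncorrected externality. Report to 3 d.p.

Market equilibrium (private): 32.295 + 2.146Q = 94.414 - 3.635Q → Q_m = 10.7454.
Social marginal benefit = demand − MEC = 87.864 - 5.060Q.
Set SMB = MC: 87.864 - 5.060Q = 32.295 + 2.146Q → Q* = 7.7115.
Between Q* and Q_m the wedge MC − SMB runs linearly from 0 to MEC(Q_m), so the loss is a triangle.
DWL = ½ × 3.0339 × 21.8622 = 33.1639.

DWL = $33.164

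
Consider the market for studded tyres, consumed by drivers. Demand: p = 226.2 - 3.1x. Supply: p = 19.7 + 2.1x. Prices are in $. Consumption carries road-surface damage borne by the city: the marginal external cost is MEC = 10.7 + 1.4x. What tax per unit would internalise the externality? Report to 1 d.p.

Social marginal benefit = demand − MEC = 215.5 - 4.5x.
Set SMB = MC: 215.5 - 4.5x = 19.7 + 2.1x → x* = 29.6667.
The Pigouvian tax equals MEC at x*: 10.7 + 1.4×29.6667 = 52.2334.

tax = $52.2 per unit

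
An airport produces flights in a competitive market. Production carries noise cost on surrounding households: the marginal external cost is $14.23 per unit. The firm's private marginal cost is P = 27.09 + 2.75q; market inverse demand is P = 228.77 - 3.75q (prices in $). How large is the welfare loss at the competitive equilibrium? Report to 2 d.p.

Market equilibrium (private): 27.09 + 2.75q = 228.77 - 3.75q → q_m = 31.0277.
Social marginal cost = private MC + MEC = 41.32 + 2.75q.
Set SMC = demand: 41.32 + 2.75q = 228.77 - 3.75q → q* = 28.8385.
Height of the DWL triangle at q_m is SMC(q_m) − demand(q_m) = MEC(q_m) = 14.2300.
DWL = ½ × 2.1892 × 14.2300 = 15.5762.

DWL = $15.58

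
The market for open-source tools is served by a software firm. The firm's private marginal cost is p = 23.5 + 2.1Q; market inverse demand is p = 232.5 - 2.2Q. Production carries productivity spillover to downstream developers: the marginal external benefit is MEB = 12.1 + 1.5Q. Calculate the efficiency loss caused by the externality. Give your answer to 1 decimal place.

Market equilibrium (private): 23.5 + 2.1Q = 232.5 - 2.2Q → Q_m = 48.6047.
Social marginal cost = private MC − MEB = 11.4 + 0.6Q.
Set SMC = demand: 11.4 + 0.6Q = 232.5 - 2.2Q → Q* = 78.9643.
Height of the DWL triangle at Q_m is demand(Q_m) − SMC(Q_m) = MEB(Q_m) = 85.0070.
DWL = ½ × 30.3596 × 85.0070 = 1290.3893.

DWL = 1290.4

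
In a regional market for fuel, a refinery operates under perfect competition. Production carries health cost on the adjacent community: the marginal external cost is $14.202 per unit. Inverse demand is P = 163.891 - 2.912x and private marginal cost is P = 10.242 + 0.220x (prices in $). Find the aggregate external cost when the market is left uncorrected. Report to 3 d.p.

Market equilibrium (private): 10.242 + 0.220x = 163.891 - 2.912x → x_m = 49.0578.
Total external cost = MEC × x_m = 14.202 × 49.0578 = 696.7189.

$696.719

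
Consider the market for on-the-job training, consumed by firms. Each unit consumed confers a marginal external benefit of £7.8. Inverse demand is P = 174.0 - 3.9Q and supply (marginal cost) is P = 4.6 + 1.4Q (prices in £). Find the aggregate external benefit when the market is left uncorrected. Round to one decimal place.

£249.3

Market equilibrium (private): 4.6 + 1.4Q = 174.0 - 3.9Q → Q_m = 31.9623.
Total external benefit = MEB × Q_m = 7.8 × 31.9623 = 249.3059.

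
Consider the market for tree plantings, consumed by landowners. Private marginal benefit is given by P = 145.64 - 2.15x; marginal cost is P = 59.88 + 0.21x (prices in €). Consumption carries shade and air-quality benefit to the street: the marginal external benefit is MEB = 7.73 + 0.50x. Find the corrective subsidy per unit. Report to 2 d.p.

Social marginal benefit = demand + MEB = 153.37 - 1.65x.
Set SMB = MC: 153.37 - 1.65x = 59.88 + 0.21x → x* = 50.2634.
The Pigouvian subsidy equals MEB at x*: 7.73 + 0.50×50.2634 = 32.8617.

subsidy = €32.86 per unit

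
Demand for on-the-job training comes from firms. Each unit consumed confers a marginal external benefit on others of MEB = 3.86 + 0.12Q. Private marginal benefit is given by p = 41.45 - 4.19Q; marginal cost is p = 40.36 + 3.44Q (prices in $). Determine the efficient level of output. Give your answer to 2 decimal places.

Social marginal benefit = demand + MEB = 45.31 - 4.07Q.
Set SMB = MC: 45.31 - 4.07Q = 40.36 + 3.44Q → Q* = 0.6591.

Q* = 0.66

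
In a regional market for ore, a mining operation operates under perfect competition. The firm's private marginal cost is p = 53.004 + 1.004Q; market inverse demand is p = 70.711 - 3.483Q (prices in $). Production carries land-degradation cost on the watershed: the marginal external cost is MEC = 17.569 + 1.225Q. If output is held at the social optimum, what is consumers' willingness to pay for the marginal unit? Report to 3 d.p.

Social marginal cost = private MC + MEC = 70.573 + 2.229Q.
Set SMC = demand: 70.573 + 2.229Q = 70.711 - 3.483Q → Q* = 0.0242.
Consumer price on the demand curve at Q*: 70.711 − 3.483×0.0242 = 70.6267.

P = $70.627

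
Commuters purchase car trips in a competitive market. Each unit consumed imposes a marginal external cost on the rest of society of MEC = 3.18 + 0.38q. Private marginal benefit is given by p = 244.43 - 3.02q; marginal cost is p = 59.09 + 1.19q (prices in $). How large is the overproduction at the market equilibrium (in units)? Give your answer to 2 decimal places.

Market equilibrium (private): 59.09 + 1.19q = 244.43 - 3.02q → q_m = 44.0238.
Social marginal benefit = demand − MEC = 241.25 - 3.40q.
Set SMB = MC: 241.25 - 3.40q = 59.09 + 1.19q → q* = 39.6863.
Gap = |44.0238 − 39.6863| = 4.3375.

4.34 units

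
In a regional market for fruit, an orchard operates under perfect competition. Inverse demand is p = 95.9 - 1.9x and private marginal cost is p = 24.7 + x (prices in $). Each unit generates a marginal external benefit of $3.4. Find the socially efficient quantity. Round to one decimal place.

Social marginal cost = private MC − MEB = 21.3 + x.
Set SMC = demand: 21.3 + x = 95.9 - 1.9x → x* = 25.7241.

x* = 25.7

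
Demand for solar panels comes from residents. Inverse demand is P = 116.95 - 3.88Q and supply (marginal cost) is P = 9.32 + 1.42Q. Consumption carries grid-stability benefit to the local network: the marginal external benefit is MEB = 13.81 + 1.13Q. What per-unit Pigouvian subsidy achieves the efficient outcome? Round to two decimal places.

subsidy = 46.72 per unit

Social marginal benefit = demand + MEB = 130.76 - 2.75Q.
Set SMB = MC: 130.76 - 2.75Q = 9.32 + 1.42Q → Q* = 29.1223.
The Pigouvian subsidy equals MEB at Q*: 13.81 + 1.13×29.1223 = 46.7182.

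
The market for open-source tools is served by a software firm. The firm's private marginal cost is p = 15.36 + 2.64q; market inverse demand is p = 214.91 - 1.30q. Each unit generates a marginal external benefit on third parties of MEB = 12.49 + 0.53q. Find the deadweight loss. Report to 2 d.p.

DWL = 226.85

Market equilibrium (private): 15.36 + 2.64q = 214.91 - 1.30q → q_m = 50.6472.
Social marginal cost = private MC − MEB = 2.87 + 2.11q.
Set SMC = demand: 2.87 + 2.11q = 214.91 - 1.30q → q* = 62.1818.
The loss is the area between SMC and demand from q* to q_m; with linear curves that's a triangle of height MEB(q_m).
DWL = ½ × 11.5346 × 39.3330 = 226.8452.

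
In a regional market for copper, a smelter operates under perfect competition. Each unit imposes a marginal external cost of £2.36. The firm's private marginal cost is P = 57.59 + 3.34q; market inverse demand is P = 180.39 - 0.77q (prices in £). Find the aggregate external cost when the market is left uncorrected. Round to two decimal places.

Market equilibrium (private): 57.59 + 3.34q = 180.39 - 0.77q → q_m = 29.8783.
Total external cost = MEC × q_m = 2.36 × 29.8783 = 70.5128.

£70.51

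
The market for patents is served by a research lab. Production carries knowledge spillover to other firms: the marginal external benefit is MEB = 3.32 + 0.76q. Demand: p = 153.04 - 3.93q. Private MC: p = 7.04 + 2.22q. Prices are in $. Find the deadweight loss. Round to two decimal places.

DWL = $42.33

Market equilibrium (private): 7.04 + 2.22q = 153.04 - 3.93q → q_m = 23.7398.
Social marginal cost = private MC − MEB = 3.72 + 1.46q.
Set SMC = demand: 3.72 + 1.46q = 153.04 - 3.93q → q* = 27.7032.
The welfare-loss triangle has base |q_m − q*| and height MEB(q_m) (the vertical gap between SMC and demand is zero at q* and MEB at q_m).
DWL = ½ × 3.9634 × 21.3623 = 42.3337.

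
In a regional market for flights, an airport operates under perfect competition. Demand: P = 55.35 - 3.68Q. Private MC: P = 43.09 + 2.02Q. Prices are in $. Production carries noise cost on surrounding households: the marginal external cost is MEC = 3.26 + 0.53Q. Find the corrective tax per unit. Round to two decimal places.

Social marginal cost = private MC + MEC = 46.35 + 2.55Q.
Set SMC = demand: 46.35 + 2.55Q = 55.35 - 3.68Q → Q* = 1.4446.
The Pigouvian tax equals MEC at Q*: 3.26 + 0.53×1.4446 = 4.0256.

tax = $4.03 per unit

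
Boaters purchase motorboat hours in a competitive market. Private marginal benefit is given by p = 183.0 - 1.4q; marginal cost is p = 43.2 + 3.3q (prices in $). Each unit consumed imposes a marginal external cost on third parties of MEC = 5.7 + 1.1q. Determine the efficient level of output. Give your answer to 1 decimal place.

q* = 23.1

Social marginal benefit = demand − MEC = 177.3 - 2.5q.
Set SMB = MC: 177.3 - 2.5q = 43.2 + 3.3q → q* = 23.1207.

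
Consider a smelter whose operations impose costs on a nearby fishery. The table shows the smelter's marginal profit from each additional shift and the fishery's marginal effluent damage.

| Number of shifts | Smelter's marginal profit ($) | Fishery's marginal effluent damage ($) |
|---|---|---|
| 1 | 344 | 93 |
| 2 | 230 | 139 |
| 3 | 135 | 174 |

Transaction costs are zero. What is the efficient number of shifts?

2

Bargaining reaches the level where marginal profit last exceeds marginal effluent damage.
That holds through level 2 (230 ≥ 139) but not at 3 (135 < 174).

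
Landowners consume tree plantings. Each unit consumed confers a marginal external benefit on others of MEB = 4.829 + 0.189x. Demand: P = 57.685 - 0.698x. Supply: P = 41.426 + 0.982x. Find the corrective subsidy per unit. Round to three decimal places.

subsidy = 7.502 per unit

Social marginal benefit = demand + MEB = 62.514 - 0.509x.
Set SMB = MC: 62.514 - 0.509x = 41.426 + 0.982x → x* = 14.1435.
The Pigouvian subsidy equals MEB at x*: 4.829 + 0.189×14.1435 = 7.5021.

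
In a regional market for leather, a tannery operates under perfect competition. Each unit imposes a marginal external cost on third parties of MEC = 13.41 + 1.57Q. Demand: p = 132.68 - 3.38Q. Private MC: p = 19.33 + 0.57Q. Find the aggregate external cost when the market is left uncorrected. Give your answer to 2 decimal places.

1031.24

Market equilibrium (private): 19.33 + 0.57Q = 132.68 - 3.38Q → Q_m = 28.6962.
Total external cost = ∫₀^{Q_m} (13.41 + 1.57Q) dQ = 13.41×28.6962 + ½×1.57×28.6962² = 1031.2415.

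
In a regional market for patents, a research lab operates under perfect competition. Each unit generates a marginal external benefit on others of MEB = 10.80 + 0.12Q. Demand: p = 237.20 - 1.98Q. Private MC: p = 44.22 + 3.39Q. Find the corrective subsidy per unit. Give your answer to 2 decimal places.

subsidy = 15.46 per unit

Social marginal cost = private MC − MEB = 33.42 + 3.27Q.
Set SMC = demand: 33.42 + 3.27Q = 237.20 - 1.98Q → Q* = 38.8152.
The Pigouvian subsidy equals MEB at Q*: 10.80 + 0.12×38.8152 = 15.4578.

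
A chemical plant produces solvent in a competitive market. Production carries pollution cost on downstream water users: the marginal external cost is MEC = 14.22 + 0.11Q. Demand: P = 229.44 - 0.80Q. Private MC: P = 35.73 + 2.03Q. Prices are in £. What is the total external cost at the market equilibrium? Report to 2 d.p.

Market equilibrium (private): 35.73 + 2.03Q = 229.44 - 0.80Q → Q_m = 68.4488.
Total external cost = ∫₀^{Q_m} (14.22 + 0.11Q) dQ = 14.22×68.4488 + ½×0.11×68.4488² = 1231.0300.

£1231.03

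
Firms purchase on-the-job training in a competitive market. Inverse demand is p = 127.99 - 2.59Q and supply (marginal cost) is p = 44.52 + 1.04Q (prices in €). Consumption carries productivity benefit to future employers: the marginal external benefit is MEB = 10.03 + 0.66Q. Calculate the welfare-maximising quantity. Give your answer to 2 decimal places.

Social marginal benefit = demand + MEB = 138.02 - 1.93Q.
Set SMB = MC: 138.02 - 1.93Q = 44.52 + 1.04Q → Q* = 31.4815.

Q* = 31.48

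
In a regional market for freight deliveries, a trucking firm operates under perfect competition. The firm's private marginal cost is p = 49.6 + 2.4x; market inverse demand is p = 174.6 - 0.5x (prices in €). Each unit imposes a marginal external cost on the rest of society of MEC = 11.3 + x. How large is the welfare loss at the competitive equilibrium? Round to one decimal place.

Market equilibrium (private): 49.6 + 2.4x = 174.6 - 0.5x → x_m = 43.1034.
Social marginal cost = private MC + MEC = 60.9 + 3.4x.
Set SMC = demand: 60.9 + 3.4x = 174.6 - 0.5x → x* = 29.1538.
Between x* and x_m the wedge SMC − demand runs linearly from 0 to MEC(x_m), so the loss is a triangle.
DWL = ½ × 13.9496 × 54.4034 = 379.4528.

DWL = €379.5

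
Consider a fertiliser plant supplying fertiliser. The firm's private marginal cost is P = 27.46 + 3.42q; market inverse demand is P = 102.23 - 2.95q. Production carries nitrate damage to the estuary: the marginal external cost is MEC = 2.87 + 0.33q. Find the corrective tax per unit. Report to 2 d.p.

tax = 6.41 per unit

Social marginal cost = private MC + MEC = 30.33 + 3.75q.
Set SMC = demand: 30.33 + 3.75q = 102.23 - 2.95q → q* = 10.7313.
The Pigouvian tax equals MEC at q*: 2.87 + 0.33×10.7313 = 6.4113.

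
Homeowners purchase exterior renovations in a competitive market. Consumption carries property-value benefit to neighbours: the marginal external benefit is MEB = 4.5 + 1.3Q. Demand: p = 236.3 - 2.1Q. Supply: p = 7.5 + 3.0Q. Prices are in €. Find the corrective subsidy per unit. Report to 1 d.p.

Social marginal benefit = demand + MEB = 240.8 - 0.8Q.
Set SMB = MC: 240.8 - 0.8Q = 7.5 + 3.0Q → Q* = 61.3947.
The Pigouvian subsidy equals MEB at Q*: 4.5 + 1.3×61.3947 = 84.3131.

subsidy = €84.3 per unit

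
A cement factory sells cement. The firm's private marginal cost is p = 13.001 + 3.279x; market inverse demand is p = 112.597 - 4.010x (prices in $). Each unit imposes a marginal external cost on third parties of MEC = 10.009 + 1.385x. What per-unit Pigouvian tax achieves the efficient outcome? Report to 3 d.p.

tax = $24.314 per unit

Social marginal cost = private MC + MEC = 23.010 + 4.664x.
Set SMC = demand: 23.010 + 4.664x = 112.597 - 4.010x → x* = 10.3282.
The Pigouvian tax equals MEC at x*: 10.009 + 1.385×10.3282 = 24.3136.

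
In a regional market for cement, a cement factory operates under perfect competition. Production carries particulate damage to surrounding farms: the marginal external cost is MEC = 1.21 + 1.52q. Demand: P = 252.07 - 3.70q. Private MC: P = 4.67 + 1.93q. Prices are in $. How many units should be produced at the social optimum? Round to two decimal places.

Social marginal cost = private MC + MEC = 5.88 + 3.45q.
Set SMC = demand: 5.88 + 3.45q = 252.07 - 3.70q → q* = 34.4322.

q* = 34.43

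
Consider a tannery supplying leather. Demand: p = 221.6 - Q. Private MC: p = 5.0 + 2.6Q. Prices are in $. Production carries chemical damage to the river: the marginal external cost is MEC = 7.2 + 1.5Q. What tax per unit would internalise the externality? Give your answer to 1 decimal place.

Social marginal cost = private MC + MEC = 12.2 + 4.1Q.
Set SMC = demand: 12.2 + 4.1Q = 221.6 - Q → Q* = 41.0588.
The Pigouvian tax equals MEC at Q*: 7.2 + 1.5×41.0588 = 68.7882.

tax = $68.8 per unit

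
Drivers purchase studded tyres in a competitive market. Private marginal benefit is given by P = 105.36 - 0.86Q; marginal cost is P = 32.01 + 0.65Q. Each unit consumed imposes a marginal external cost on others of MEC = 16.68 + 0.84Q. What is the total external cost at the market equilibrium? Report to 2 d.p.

Market equilibrium (private): 32.01 + 0.65Q = 105.36 - 0.86Q → Q_m = 48.5762.
Total external cost = ∫₀^{Q_m} (16.68 + 0.84Q) dQ = 16.68×48.5762 + ½×0.84×48.5762² = 1801.3028.

1801.30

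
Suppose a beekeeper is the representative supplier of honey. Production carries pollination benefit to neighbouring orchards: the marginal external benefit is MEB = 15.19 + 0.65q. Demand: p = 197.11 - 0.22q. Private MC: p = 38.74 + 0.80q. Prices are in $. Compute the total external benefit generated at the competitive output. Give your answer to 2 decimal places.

Market equilibrium (private): 38.74 + 0.80q = 197.11 - 0.22q → q_m = 155.2647.
Total external benefit = ∫₀^{q_m} (15.19 + 0.65q) dq = 15.19×155.2647 + ½×0.65×155.2647² = 10193.2871.

$10193.29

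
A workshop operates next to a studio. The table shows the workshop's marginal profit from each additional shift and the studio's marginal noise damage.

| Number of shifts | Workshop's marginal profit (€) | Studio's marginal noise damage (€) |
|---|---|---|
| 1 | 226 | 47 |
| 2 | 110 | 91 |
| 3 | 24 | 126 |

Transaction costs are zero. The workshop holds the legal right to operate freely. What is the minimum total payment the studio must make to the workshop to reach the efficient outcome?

€24

Left alone the workshop would choose level 3 (marginal profit stays positive).
Efficient level: k* = 2 (marginal profit ≥ marginal noise damage through 2).
The studio must at least cover the workshop's forgone profit from cutting 3→2: 24 = 24.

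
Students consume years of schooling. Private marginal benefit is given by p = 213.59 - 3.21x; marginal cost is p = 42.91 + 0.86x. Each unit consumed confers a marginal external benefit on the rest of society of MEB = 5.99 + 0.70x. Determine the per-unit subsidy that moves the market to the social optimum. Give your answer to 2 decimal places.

Social marginal benefit = demand + MEB = 219.58 - 2.51x.
Set SMB = MC: 219.58 - 2.51x = 42.91 + 0.86x → x* = 52.4243.
The Pigouvian subsidy equals MEB at x*: 5.99 + 0.70×52.4243 = 42.6870.

subsidy = 42.69 per unit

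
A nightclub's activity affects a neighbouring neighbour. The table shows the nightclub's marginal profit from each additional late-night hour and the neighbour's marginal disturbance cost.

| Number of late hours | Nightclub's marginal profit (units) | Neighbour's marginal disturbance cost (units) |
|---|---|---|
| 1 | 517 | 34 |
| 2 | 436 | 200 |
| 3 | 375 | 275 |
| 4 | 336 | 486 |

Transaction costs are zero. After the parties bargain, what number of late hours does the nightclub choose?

Bargaining reaches the level where marginal profit last exceeds marginal disturbance cost.
That holds through level 3 (375 ≥ 275) but not at 4 (336 < 486).

3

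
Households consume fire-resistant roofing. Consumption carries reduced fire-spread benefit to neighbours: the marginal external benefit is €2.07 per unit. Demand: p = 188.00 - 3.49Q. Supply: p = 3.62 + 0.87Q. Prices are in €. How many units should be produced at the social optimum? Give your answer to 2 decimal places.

Q* = 42.76

Social marginal benefit = demand + MEB = 190.07 - 3.49Q.
Set SMB = MC: 190.07 - 3.49Q = 3.62 + 0.87Q → Q* = 42.7638.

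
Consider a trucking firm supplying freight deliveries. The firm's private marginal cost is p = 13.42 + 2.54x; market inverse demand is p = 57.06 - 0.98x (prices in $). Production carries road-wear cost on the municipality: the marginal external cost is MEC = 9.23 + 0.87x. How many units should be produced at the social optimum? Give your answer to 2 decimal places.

Social marginal cost = private MC + MEC = 22.65 + 3.41x.
Set SMC = demand: 22.65 + 3.41x = 57.06 - 0.98x → x* = 7.8383.

x* = 7.84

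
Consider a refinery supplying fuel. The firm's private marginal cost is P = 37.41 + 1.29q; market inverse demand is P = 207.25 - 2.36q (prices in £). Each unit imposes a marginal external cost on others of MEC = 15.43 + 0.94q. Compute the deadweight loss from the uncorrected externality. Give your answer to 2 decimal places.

Market equilibrium (private): 37.41 + 1.29q = 207.25 - 2.36q → q_m = 46.5315.
Social marginal cost = private MC + MEC = 52.84 + 2.23q.
Set SMC = demand: 52.84 + 2.23q = 207.25 - 2.36q → q* = 33.6405.
Between q* and q_m the wedge SMC − demand runs linearly from 0 to MEC(q_m), so the loss is a triangle.
DWL = ½ × 12.8910 × 59.1696 = 381.3777.

DWL = £381.38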